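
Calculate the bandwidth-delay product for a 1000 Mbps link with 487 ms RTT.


BDP = bandwidth * RTT
= 1000 Mbps * 487 ms
= 1000 * 1e6 * 487 / 1000 bits
= 487000000 bits
= 60875000 bytes
= 59448.2422 KB
BDP = 487000000 bits (60875000 bytes)


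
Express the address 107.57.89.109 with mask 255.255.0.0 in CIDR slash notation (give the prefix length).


Binary: 11111111.11111111.00000000.00000000
Count leading 1s
Prefix: /16


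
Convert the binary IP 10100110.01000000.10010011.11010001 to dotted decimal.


10100110 = 166
01000000 = 64
10010011 = 147
11010001 = 209
IP: 166.64.147.209


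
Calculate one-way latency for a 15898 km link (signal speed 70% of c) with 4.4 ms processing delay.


Speed = 0.7 * 3e5 km/s = 210000 km/s
Propagation delay = 15898 / 210000 = 0.0757 s = 75.7048 ms
Processing delay = 4.4 ms
Total one-way latency = 80.1048 ms


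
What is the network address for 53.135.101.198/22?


IP:   00110101.10000111.01100101.11000110
Mask: 11111111.11111111.11111100.00000000
AND operation:
Net:  00110101.10000111.01100100.00000000
Network: 53.135.100.0/22


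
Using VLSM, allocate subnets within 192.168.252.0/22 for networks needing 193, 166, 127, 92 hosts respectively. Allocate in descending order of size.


193 hosts -> /24 (254 usable): 192.168.252.0/24
166 hosts -> /24 (254 usable): 192.168.253.0/24
127 hosts -> /24 (254 usable): 192.168.254.0/24
92 hosts -> /25 (126 usable): 192.168.255.0/25
Allocation: 192.168.252.0/24 (193 hosts, 254 usable); 192.168.253.0/24 (166 hosts, 254 usable); 192.168.254.0/24 (127 hosts, 254 usable); 192.168.255.0/25 (92 hosts, 126 usable)


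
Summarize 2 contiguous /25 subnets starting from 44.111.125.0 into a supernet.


Original prefix: /25
Number of subnets: 2 = 2^1
New prefix = 25 - 1 = 24
Supernet: 44.111.125.0/24


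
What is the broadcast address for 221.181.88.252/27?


Network: 221.181.88.224/27
Host bits = 5
Set all host bits to 1:
Broadcast: 221.181.88.255


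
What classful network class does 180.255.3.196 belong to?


First octet: 180
Binary: 10110100
10xxxxxx -> Class B (128-191)
Class B, default mask 255.255.0.0 (/16)


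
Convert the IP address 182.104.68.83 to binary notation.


182 = 10110110
104 = 01101000
68 = 01000100
83 = 01010011
Binary: 10110110.01101000.01000100.01010011


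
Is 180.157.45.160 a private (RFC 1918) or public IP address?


RFC 1918 private ranges:
  10.0.0.0/8 (10.0.0.0 - 10.255.255.255)
  172.16.0.0/12 (172.16.0.0 - 172.31.255.255)
  192.168.0.0/16 (192.168.0.0 - 192.168.255.255)
Public (not in any RFC 1918 range)


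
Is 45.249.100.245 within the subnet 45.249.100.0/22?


Subnet network: 45.249.100.0
Test IP AND mask: 45.249.100.0
Yes, 45.249.100.245 is in 45.249.100.0/22


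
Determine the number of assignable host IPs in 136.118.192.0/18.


Host bits = 32 - 18 = 14
Total addresses = 2^14 = 16384
Usable = total - 2 (network and broadcast)
Usable hosts: 16382


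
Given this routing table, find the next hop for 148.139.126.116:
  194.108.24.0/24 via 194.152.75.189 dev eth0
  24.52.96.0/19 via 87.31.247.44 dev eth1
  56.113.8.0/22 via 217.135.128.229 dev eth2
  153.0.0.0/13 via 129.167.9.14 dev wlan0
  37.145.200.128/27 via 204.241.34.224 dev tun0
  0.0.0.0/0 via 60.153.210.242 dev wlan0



Longest prefix match for 148.139.126.116:
  /24 194.108.24.0: no
  /19 24.52.96.0: no
  /22 56.113.8.0: no
  /13 153.0.0.0: no
  /27 37.145.200.128: no
  /0 0.0.0.0: MATCH
Selected: next-hop 60.153.210.242 via wlan0 (matched /0)


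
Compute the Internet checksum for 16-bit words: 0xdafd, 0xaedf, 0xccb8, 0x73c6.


Sum all words (with carry folding):
+ 0xdafd = 0xdafd
+ 0xaedf = 0x89dd
+ 0xccb8 = 0x5696
+ 0x73c6 = 0xca5c
One's complement: ~0xca5c
Checksum = 0x35a3


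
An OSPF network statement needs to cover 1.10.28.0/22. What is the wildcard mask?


Subnet mask: 255.255.252.0
Wildcard = 255.255.255.255 - subnet mask
255 - 255 = 0
255 - 255 = 0
255 - 252 = 3
255 - 0 = 255
Wildcard: 0.0.3.255


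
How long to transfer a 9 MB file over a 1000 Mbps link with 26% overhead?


Effective throughput = 1000 * (1 - 26/100) = 740 Mbps
File size in Mb = 9 * 8 = 72 Mb
Time = 72 / 740
Time = 0.0973 seconds


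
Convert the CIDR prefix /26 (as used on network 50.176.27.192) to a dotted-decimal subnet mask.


/26 means 26 network bits, 6 host bits
Binary: 11111111111111111111111111000000
Mask: 255.255.255.192


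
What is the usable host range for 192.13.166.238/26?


Network: 192.13.166.192
Broadcast: 192.13.166.255
First usable = network + 1
Last usable = broadcast - 1
Range: 192.13.166.193 to 192.13.166.254


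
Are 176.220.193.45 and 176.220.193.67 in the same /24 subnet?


Mask: 255.255.255.0
176.220.193.45 AND mask = 176.220.193.0
176.220.193.67 AND mask = 176.220.193.0
Yes, same subnet (176.220.193.0)


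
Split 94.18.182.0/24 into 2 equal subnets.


New prefix = 24 + 1 = 25
Each subnet has 128 addresses
  94.18.182.0/25
  94.18.182.128/25
Subnets: 94.18.182.0/25, 94.18.182.128/25


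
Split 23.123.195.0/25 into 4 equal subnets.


New prefix = 25 + 2 = 27
Each subnet has 32 addresses
  23.123.195.0/27
  23.123.195.32/27
  23.123.195.64/27
  23.123.195.96/27
Subnets: 23.123.195.0/27, 23.123.195.32/27, 23.123.195.64/27, 23.123.195.96/27


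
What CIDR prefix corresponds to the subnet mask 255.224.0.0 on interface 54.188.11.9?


Binary: 11111111.11100000.00000000.00000000
Count leading 1s
Prefix: /11


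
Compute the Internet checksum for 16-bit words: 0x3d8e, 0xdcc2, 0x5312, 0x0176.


Sum all words (with carry folding):
+ 0x3d8e = 0x3d8e
+ 0xdcc2 = 0x1a51
+ 0x5312 = 0x6d63
+ 0x0176 = 0x6ed9
One's complement: ~0x6ed9
Checksum = 0x9126


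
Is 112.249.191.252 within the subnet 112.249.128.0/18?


Subnet network: 112.249.128.0
Test IP AND mask: 112.249.128.0
Yes, 112.249.191.252 is in 112.249.128.0/18


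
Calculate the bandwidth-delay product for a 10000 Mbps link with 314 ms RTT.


BDP = bandwidth * RTT
= 10000 Mbps * 314 ms
= 10000 * 1e6 * 314 / 1000 bits
= 3140000000 bits
= 392500000 bytes
= 383300.7812 KB
BDP = 3140000000 bits (392500000 bytes)


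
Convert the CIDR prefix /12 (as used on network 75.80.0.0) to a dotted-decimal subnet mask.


/12 means 12 network bits, 20 host bits
Binary: 11111111111100000000000000000000
Mask: 255.240.0.0


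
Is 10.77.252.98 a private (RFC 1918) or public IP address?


RFC 1918 private ranges:
  10.0.0.0/8 (10.0.0.0 - 10.255.255.255)
  172.16.0.0/12 (172.16.0.0 - 172.31.255.255)
  192.168.0.0/16 (192.168.0.0 - 192.168.255.255)
Private (in 10.0.0.0/8)


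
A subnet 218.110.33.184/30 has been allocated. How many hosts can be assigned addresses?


Host bits = 32 - 30 = 2
Total addresses = 2^2 = 4
Usable = total - 2 (network and broadcast)
Usable hosts: 2


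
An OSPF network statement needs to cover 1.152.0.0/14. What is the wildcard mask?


Subnet mask: 255.252.0.0
Wildcard = 255.255.255.255 - subnet mask
255 - 255 = 0
255 - 252 = 3
255 - 0 = 255
255 - 0 = 255
Wildcard: 0.3.255.255


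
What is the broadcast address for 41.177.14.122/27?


Network: 41.177.14.96/27
Host bits = 5
Set all host bits to 1:
Broadcast: 41.177.14.127


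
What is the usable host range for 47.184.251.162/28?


Network: 47.184.251.160
Broadcast: 47.184.251.175
First usable = network + 1
Last usable = broadcast - 1
Range: 47.184.251.161 to 47.184.251.174


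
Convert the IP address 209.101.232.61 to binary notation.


209 = 11010001
101 = 01100101
232 = 11101000
61 = 00111101
Binary: 11010001.01100101.11101000.00111101


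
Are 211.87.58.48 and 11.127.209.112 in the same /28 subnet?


Mask: 255.255.255.240
211.87.58.48 AND mask = 211.87.58.48
11.127.209.112 AND mask = 11.127.209.112
No, different subnets (211.87.58.48 vs 11.127.209.112)


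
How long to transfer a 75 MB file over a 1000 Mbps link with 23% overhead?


Effective throughput = 1000 * (1 - 23/100) = 770 Mbps
File size in Mb = 75 * 8 = 600 Mb
Time = 600 / 770
Time = 0.7792 seconds


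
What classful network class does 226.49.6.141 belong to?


First octet: 226
Binary: 11100010
1110xxxx -> Class D (224-239)
Class D (multicast), default mask N/A


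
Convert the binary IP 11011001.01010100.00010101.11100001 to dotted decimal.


11011001 = 217
01010100 = 84
00010101 = 21
11100001 = 225
IP: 217.84.21.225


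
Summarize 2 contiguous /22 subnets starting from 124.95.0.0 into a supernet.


Original prefix: /22
Number of subnets: 2 = 2^1
New prefix = 22 - 1 = 21
Supernet: 124.95.0.0/21


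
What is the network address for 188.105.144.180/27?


IP:   10111100.01101001.10010000.10110100
Mask: 11111111.11111111.11111111.11100000
AND operation:
Net:  10111100.01101001.10010000.10100000
Network: 188.105.144.160/27


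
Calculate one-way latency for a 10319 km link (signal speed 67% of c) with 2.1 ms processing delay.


Speed = 0.67 * 3e5 km/s = 201000 km/s
Propagation delay = 10319 / 201000 = 0.0513 s = 51.3383 ms
Processing delay = 2.1 ms
Total one-way latency = 53.4383 ms


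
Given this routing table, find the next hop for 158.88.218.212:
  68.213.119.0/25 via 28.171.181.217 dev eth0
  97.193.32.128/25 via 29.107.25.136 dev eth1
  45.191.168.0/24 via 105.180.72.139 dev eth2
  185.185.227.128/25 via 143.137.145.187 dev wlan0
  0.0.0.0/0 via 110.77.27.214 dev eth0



Longest prefix match for 158.88.218.212:
  /25 68.213.119.0: no
  /25 97.193.32.128: no
  /24 45.191.168.0: no
  /25 185.185.227.128: no
  /0 0.0.0.0: MATCH
Selected: next-hop 110.77.27.214 via eth0 (matched /0)


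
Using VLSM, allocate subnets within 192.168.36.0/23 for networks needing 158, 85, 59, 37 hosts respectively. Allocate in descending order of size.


158 hosts -> /24 (254 usable): 192.168.36.0/24
85 hosts -> /25 (126 usable): 192.168.37.0/25
59 hosts -> /26 (62 usable): 192.168.37.128/26
37 hosts -> /26 (62 usable): 192.168.37.192/26
Allocation: 192.168.36.0/24 (158 hosts, 254 usable); 192.168.37.0/25 (85 hosts, 126 usable); 192.168.37.128/26 (59 hosts, 62 usable); 192.168.37.192/26 (37 hosts, 62 usable)


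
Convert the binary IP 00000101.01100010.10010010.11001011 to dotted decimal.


00000101 = 5
01100010 = 98
10010010 = 146
11001011 = 203
IP: 5.98.146.203


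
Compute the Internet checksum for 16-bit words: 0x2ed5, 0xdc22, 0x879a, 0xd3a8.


Sum all words (with carry folding):
+ 0x2ed5 = 0x2ed5
+ 0xdc22 = 0x0af8
+ 0x879a = 0x9292
+ 0xd3a8 = 0x663b
One's complement: ~0x663b
Checksum = 0x99c4


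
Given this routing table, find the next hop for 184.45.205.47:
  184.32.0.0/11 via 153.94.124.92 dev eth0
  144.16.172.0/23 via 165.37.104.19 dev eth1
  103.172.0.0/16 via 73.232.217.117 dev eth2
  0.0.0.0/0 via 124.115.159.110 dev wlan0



Longest prefix match for 184.45.205.47:
  /11 184.32.0.0: MATCH
  /23 144.16.172.0: no
  /16 103.172.0.0: no
  /0 0.0.0.0: MATCH
Selected: next-hop 153.94.124.92 via eth0 (matched /11)


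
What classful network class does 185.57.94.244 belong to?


First octet: 185
Binary: 10111001
10xxxxxx -> Class B (128-191)
Class B, default mask 255.255.0.0 (/16)


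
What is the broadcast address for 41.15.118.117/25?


Network: 41.15.118.0/25
Host bits = 7
Set all host bits to 1:
Broadcast: 41.15.118.127


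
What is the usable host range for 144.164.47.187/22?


Network: 144.164.44.0
Broadcast: 144.164.47.255
First usable = network + 1
Last usable = broadcast - 1
Range: 144.164.44.1 to 144.164.47.254


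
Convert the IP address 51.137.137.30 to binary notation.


51 = 00110011
137 = 10001001
137 = 10001001
30 = 00011110
Binary: 00110011.10001001.10001001.00011110


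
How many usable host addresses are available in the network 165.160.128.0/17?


Host bits = 32 - 17 = 15
Total addresses = 2^15 = 32768
Usable = total - 2 (network and broadcast)
Usable hosts: 32766


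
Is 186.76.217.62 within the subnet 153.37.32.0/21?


Subnet network: 153.37.32.0
Test IP AND mask: 186.76.216.0
No, 186.76.217.62 is not in 153.37.32.0/21


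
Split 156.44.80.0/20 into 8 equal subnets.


New prefix = 20 + 3 = 23
Each subnet has 512 addresses
  156.44.80.0/23
  156.44.82.0/23
  156.44.84.0/23
  156.44.86.0/23
  156.44.88.0/23
  156.44.90.0/23
  156.44.92.0/23
  156.44.94.0/23
Subnets: 156.44.80.0/23, 156.44.82.0/23, 156.44.84.0/23, 156.44.86.0/23, 156.44.88.0/23, 156.44.90.0/23, 156.44.92.0/23, 156.44.94.0/23


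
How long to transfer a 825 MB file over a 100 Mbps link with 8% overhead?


Effective throughput = 100 * (1 - 8/100) = 92 Mbps
File size in Mb = 825 * 8 = 6600 Mb
Time = 6600 / 92
Time = 71.7391 seconds


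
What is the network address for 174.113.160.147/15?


IP:   10101110.01110001.10100000.10010011
Mask: 11111111.11111110.00000000.00000000
AND operation:
Net:  10101110.01110000.00000000.00000000
Network: 174.112.0.0/15


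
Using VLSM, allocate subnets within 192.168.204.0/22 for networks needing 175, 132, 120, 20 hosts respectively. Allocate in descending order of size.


175 hosts -> /24 (254 usable): 192.168.204.0/24
132 hosts -> /24 (254 usable): 192.168.205.0/24
120 hosts -> /25 (126 usable): 192.168.206.0/25
20 hosts -> /27 (30 usable): 192.168.206.128/27
Allocation: 192.168.204.0/24 (175 hosts, 254 usable); 192.168.205.0/24 (132 hosts, 254 usable); 192.168.206.0/25 (120 hosts, 126 usable); 192.168.206.128/27 (20 hosts, 30 usable)


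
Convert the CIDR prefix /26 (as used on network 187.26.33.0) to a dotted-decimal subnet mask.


/26 means 26 network bits, 6 host bits
Binary: 11111111111111111111111111000000
Mask: 255.255.255.192


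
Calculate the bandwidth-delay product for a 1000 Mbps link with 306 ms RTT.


BDP = bandwidth * RTT
= 1000 Mbps * 306 ms
= 1000 * 1e6 * 306 / 1000 bits
= 306000000 bits
= 38250000 bytes
= 37353.5156 KB
BDP = 306000000 bits (38250000 bytes)


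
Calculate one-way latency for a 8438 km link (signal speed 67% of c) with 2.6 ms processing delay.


Speed = 0.67 * 3e5 km/s = 201000 km/s
Propagation delay = 8438 / 201000 = 0.042 s = 41.9801 ms
Processing delay = 2.6 ms
Total one-way latency = 44.5801 ms


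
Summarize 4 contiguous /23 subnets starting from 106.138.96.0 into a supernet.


Original prefix: /23
Number of subnets: 4 = 2^2
New prefix = 23 - 2 = 21
Supernet: 106.138.96.0/21


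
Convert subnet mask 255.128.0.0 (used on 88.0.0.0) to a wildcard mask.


Subnet mask: 255.128.0.0
Wildcard = 255.255.255.255 - subnet mask
255 - 255 = 0
255 - 128 = 127
255 - 0 = 255
255 - 0 = 255
Wildcard: 0.127.255.255


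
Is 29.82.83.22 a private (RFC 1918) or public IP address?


RFC 1918 private ranges:
  10.0.0.0/8 (10.0.0.0 - 10.255.255.255)
  172.16.0.0/12 (172.16.0.0 - 172.31.255.255)
  192.168.0.0/16 (192.168.0.0 - 192.168.255.255)
Public (not in any RFC 1918 range)


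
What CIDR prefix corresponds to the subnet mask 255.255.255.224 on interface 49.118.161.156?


Binary: 11111111.11111111.11111111.11100000
Count leading 1s
Prefix: /27


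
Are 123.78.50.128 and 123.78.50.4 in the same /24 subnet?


Mask: 255.255.255.0
123.78.50.128 AND mask = 123.78.50.0
123.78.50.4 AND mask = 123.78.50.0
Yes, same subnet (123.78.50.0)


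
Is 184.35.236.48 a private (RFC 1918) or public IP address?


RFC 1918 private ranges:
  10.0.0.0/8 (10.0.0.0 - 10.255.255.255)
  172.16.0.0/12 (172.16.0.0 - 172.31.255.255)
  192.168.0.0/16 (192.168.0.0 - 192.168.255.255)
Public (not in any RFC 1918 range)


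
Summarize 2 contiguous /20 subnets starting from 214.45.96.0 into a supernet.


Original prefix: /20
Number of subnets: 2 = 2^1
New prefix = 20 - 1 = 19
Supernet: 214.45.96.0/19


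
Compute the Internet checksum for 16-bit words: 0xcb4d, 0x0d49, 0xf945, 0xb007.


Sum all words (with carry folding):
+ 0xcb4d = 0xcb4d
+ 0x0d49 = 0xd896
+ 0xf945 = 0xd1dc
+ 0xb007 = 0x81e4
One's complement: ~0x81e4
Checksum = 0x7e1b


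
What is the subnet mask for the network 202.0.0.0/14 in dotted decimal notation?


/14 means 14 network bits, 18 host bits
Binary: 11111111111111000000000000000000
Mask: 255.252.0.0


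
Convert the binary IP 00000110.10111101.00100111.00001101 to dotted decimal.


00000110 = 6
10111101 = 189
00100111 = 39
00001101 = 13
IP: 6.189.39.13


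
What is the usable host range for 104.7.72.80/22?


Network: 104.7.72.0
Broadcast: 104.7.75.255
First usable = network + 1
Last usable = broadcast - 1
Range: 104.7.72.1 to 104.7.75.254


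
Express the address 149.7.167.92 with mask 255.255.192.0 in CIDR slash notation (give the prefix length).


Binary: 11111111.11111111.11000000.00000000
Count leading 1s
Prefix: /18


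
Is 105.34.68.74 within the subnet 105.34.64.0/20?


Subnet network: 105.34.64.0
Test IP AND mask: 105.34.64.0
Yes, 105.34.68.74 is in 105.34.64.0/20


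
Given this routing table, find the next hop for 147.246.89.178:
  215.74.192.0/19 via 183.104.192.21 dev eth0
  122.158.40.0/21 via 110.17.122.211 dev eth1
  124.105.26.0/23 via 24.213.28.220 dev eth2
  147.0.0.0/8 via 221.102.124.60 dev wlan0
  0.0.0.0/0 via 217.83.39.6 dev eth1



Longest prefix match for 147.246.89.178:
  /19 215.74.192.0: no
  /21 122.158.40.0: no
  /23 124.105.26.0: no
  /8 147.0.0.0: MATCH
  /0 0.0.0.0: MATCH
Selected: next-hop 221.102.124.60 via wlan0 (matched /8)


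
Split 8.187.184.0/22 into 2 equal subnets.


New prefix = 22 + 1 = 23
Each subnet has 512 addresses
  8.187.184.0/23
  8.187.186.0/23
Subnets: 8.187.184.0/23, 8.187.186.0/23


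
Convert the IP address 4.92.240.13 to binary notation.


4 = 00000100
92 = 01011100
240 = 11110000
13 = 00001101
Binary: 00000100.01011100.11110000.00001101


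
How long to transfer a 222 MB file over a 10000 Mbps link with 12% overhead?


Effective throughput = 10000 * (1 - 12/100) = 8800 Mbps
File size in Mb = 222 * 8 = 1776 Mb
Time = 1776 / 8800
Time = 0.2018 seconds


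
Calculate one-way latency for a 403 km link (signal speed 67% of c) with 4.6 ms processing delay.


Speed = 0.67 * 3e5 km/s = 201000 km/s
Propagation delay = 403 / 201000 = 0.002 s = 2.005 ms
Processing delay = 4.6 ms
Total one-way latency = 6.605 ms


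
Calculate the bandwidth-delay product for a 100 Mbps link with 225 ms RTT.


BDP = bandwidth * RTT
= 100 Mbps * 225 ms
= 100 * 1e6 * 225 / 1000 bits
= 22500000 bits
= 2812500 bytes
= 2746.582 KB
BDP = 22500000 bits (2812500 bytes)


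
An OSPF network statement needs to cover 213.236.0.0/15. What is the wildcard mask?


Subnet mask: 255.254.0.0
Wildcard = 255.255.255.255 - subnet mask
255 - 255 = 0
255 - 254 = 1
255 - 0 = 255
255 - 0 = 255
Wildcard: 0.1.255.255


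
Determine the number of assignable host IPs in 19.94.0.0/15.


Host bits = 32 - 15 = 17
Total addresses = 2^17 = 131072
Usable = total - 2 (network and broadcast)
Usable hosts: 131070


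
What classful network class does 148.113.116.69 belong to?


First octet: 148
Binary: 10010100
10xxxxxx -> Class B (128-191)
Class B, default mask 255.255.0.0 (/16)


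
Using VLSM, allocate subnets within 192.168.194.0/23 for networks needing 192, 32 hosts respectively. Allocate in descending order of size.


192 hosts -> /24 (254 usable): 192.168.194.0/24
32 hosts -> /26 (62 usable): 192.168.195.0/26
Allocation: 192.168.194.0/24 (192 hosts, 254 usable); 192.168.195.0/26 (32 hosts, 62 usable)


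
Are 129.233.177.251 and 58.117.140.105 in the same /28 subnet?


Mask: 255.255.255.240
129.233.177.251 AND mask = 129.233.177.240
58.117.140.105 AND mask = 58.117.140.96
No, different subnets (129.233.177.240 vs 58.117.140.96)


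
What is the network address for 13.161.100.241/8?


IP:   00001101.10100001.01100100.11110001
Mask: 11111111.00000000.00000000.00000000
AND operation:
Net:  00001101.00000000.00000000.00000000
Network: 13.0.0.0/8


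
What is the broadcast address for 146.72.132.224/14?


Network: 146.72.0.0/14
Host bits = 18
Set all host bits to 1:
Broadcast: 146.75.255.255


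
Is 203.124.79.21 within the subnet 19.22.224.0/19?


Subnet network: 19.22.224.0
Test IP AND mask: 203.124.64.0
No, 203.124.79.21 is not in 19.22.224.0/19


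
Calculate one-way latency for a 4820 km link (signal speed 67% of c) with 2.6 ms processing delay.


Speed = 0.67 * 3e5 km/s = 201000 km/s
Propagation delay = 4820 / 201000 = 0.024 s = 23.9801 ms
Processing delay = 2.6 ms
Total one-way latency = 26.5801 ms


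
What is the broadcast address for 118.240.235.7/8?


Network: 118.0.0.0/8
Host bits = 24
Set all host bits to 1:
Broadcast: 118.255.255.255


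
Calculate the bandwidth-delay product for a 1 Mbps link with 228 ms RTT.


BDP = bandwidth * RTT
= 1 Mbps * 228 ms
= 1 * 1e6 * 228 / 1000 bits
= 228000 bits
= 28500 bytes
= 27.832 KB
BDP = 228000 bits (28500 bytes)


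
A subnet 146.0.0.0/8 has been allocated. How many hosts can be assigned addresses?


Host bits = 32 - 8 = 24
Total addresses = 2^24 = 16777216
Usable = total - 2 (network and broadcast)
Usable hosts: 16777214


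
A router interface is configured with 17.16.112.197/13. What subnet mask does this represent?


/13 means 13 network bits, 19 host bits
Binary: 11111111111110000000000000000000
Mask: 255.248.0.0


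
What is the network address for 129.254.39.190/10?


IP:   10000001.11111110.00100111.10111110
Mask: 11111111.11000000.00000000.00000000
AND operation:
Net:  10000001.11000000.00000000.00000000
Network: 129.192.0.0/10


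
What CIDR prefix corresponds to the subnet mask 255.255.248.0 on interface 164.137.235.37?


Binary: 11111111.11111111.11111000.00000000
Count leading 1s
Prefix: /21


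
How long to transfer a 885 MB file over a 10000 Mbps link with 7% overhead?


Effective throughput = 10000 * (1 - 7/100) = 9300 Mbps
File size in Mb = 885 * 8 = 7080 Mb
Time = 7080 / 9300
Time = 0.7613 seconds


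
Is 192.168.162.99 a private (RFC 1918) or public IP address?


RFC 1918 private ranges:
  10.0.0.0/8 (10.0.0.0 - 10.255.255.255)
  172.16.0.0/12 (172.16.0.0 - 172.31.255.255)
  192.168.0.0/16 (192.168.0.0 - 192.168.255.255)
Private (in 192.168.0.0/16)


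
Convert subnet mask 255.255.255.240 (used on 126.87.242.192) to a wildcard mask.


Subnet mask: 255.255.255.240
Wildcard = 255.255.255.255 - subnet mask
255 - 255 = 0
255 - 255 = 0
255 - 255 = 0
255 - 240 = 15
Wildcard: 0.0.0.15


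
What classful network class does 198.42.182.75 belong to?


First octet: 198
Binary: 11000110
110xxxxx -> Class C (192-223)
Class C, default mask 255.255.255.0 (/24)


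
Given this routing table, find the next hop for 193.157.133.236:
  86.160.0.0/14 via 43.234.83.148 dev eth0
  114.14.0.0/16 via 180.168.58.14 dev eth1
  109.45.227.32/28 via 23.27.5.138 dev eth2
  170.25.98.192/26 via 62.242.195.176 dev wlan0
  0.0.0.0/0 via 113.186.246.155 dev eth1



Longest prefix match for 193.157.133.236:
  /14 86.160.0.0: no
  /16 114.14.0.0: no
  /28 109.45.227.32: no
  /26 170.25.98.192: no
  /0 0.0.0.0: MATCH
Selected: next-hop 113.186.246.155 via eth1 (matched /0)


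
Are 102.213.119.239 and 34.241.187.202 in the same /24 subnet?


Mask: 255.255.255.0
102.213.119.239 AND mask = 102.213.119.0
34.241.187.202 AND mask = 34.241.187.0
No, different subnets (102.213.119.0 vs 34.241.187.0)


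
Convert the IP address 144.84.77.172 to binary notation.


144 = 10010000
84 = 01010100
77 = 01001101
172 = 10101100
Binary: 10010000.01010100.01001101.10101100


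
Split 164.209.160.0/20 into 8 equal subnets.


New prefix = 20 + 3 = 23
Each subnet has 512 addresses
  164.209.160.0/23
  164.209.162.0/23
  164.209.164.0/23
  164.209.166.0/23
  164.209.168.0/23
  164.209.170.0/23
  164.209.172.0/23
  164.209.174.0/23
Subnets: 164.209.160.0/23, 164.209.162.0/23, 164.209.164.0/23, 164.209.166.0/23, 164.209.168.0/23, 164.209.170.0/23, 164.209.172.0/23, 164.209.174.0/23


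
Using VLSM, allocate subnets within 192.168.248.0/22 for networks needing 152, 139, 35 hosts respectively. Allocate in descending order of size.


152 hosts -> /24 (254 usable): 192.168.248.0/24
139 hosts -> /24 (254 usable): 192.168.249.0/24
35 hosts -> /26 (62 usable): 192.168.250.0/26
Allocation: 192.168.248.0/24 (152 hosts, 254 usable); 192.168.249.0/24 (139 hosts, 254 usable); 192.168.250.0/26 (35 hosts, 62 usable)


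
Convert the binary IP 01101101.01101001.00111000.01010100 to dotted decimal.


01101101 = 109
01101001 = 105
00111000 = 56
01010100 = 84
IP: 109.105.56.84


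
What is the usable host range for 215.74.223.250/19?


Network: 215.74.192.0
Broadcast: 215.74.223.255
First usable = network + 1
Last usable = broadcast - 1
Range: 215.74.192.1 to 215.74.223.254


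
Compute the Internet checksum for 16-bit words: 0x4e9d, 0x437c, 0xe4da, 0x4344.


Sum all words (with carry folding):
+ 0x4e9d = 0x4e9d
+ 0x437c = 0x9219
+ 0xe4da = 0x76f4
+ 0x4344 = 0xba38
One's complement: ~0xba38
Checksum = 0x45c7


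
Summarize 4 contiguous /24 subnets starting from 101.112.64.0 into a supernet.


Original prefix: /24
Number of subnets: 4 = 2^2
New prefix = 24 - 2 = 22
Supernet: 101.112.64.0/22


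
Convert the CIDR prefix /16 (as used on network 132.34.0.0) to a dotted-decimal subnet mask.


/16 means 16 network bits, 16 host bits
Binary: 11111111111111110000000000000000
Mask: 255.255.0.0


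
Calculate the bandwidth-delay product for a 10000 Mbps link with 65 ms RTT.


BDP = bandwidth * RTT
= 10000 Mbps * 65 ms
= 10000 * 1e6 * 65 / 1000 bits
= 650000000 bits
= 81250000 bytes
= 79345.7031 KB
BDP = 650000000 bits (81250000 bytes)


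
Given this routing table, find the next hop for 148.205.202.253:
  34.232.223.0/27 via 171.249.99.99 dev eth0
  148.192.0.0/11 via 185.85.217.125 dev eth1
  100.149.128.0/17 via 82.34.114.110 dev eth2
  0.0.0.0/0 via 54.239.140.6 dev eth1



Longest prefix match for 148.205.202.253:
  /27 34.232.223.0: no
  /11 148.192.0.0: MATCH
  /17 100.149.128.0: no
  /0 0.0.0.0: MATCH
Selected: next-hop 185.85.217.125 via eth1 (matched /11)


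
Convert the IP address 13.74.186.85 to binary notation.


13 = 00001101
74 = 01001010
186 = 10111010
85 = 01010101
Binary: 00001101.01001010.10111010.01010101


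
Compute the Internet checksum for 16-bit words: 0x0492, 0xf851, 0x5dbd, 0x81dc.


Sum all words (with carry folding):
+ 0x0492 = 0x0492
+ 0xf851 = 0xfce3
+ 0x5dbd = 0x5aa1
+ 0x81dc = 0xdc7d
One's complement: ~0xdc7d
Checksum = 0x2382


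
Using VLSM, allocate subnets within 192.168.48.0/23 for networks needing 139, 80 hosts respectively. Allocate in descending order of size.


139 hosts -> /24 (254 usable): 192.168.48.0/24
80 hosts -> /25 (126 usable): 192.168.49.0/25
Allocation: 192.168.48.0/24 (139 hosts, 254 usable); 192.168.49.0/25 (80 hosts, 126 usable)


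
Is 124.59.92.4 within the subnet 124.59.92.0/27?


Subnet network: 124.59.92.0
Test IP AND mask: 124.59.92.0
Yes, 124.59.92.4 is in 124.59.92.0/27


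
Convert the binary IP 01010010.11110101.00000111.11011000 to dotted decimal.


01010010 = 82
11110101 = 245
00000111 = 7
11011000 = 216
IP: 82.245.7.216


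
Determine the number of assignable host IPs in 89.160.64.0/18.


Host bits = 32 - 18 = 14
Total addresses = 2^14 = 16384
Usable = total - 2 (network and broadcast)
Usable hosts: 16382


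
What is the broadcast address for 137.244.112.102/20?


Network: 137.244.112.0/20
Host bits = 12
Set all host bits to 1:
Broadcast: 137.244.127.255


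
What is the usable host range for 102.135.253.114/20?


Network: 102.135.240.0
Broadcast: 102.135.255.255
First usable = network + 1
Last usable = broadcast - 1
Range: 102.135.240.1 to 102.135.255.254


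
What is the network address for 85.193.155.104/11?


IP:   01010101.11000001.10011011.01101000
Mask: 11111111.11100000.00000000.00000000
AND operation:
Net:  01010101.11000000.00000000.00000000
Network: 85.192.0.0/11


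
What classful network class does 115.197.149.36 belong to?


First octet: 115
Binary: 01110011
0xxxxxxx -> Class A (1-126)
Class A, default mask 255.0.0.0 (/8)


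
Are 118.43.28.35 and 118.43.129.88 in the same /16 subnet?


Mask: 255.255.0.0
118.43.28.35 AND mask = 118.43.0.0
118.43.129.88 AND mask = 118.43.0.0
Yes, same subnet (118.43.0.0)


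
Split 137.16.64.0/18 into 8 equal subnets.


New prefix = 18 + 3 = 21
Each subnet has 2048 addresses
  137.16.64.0/21
  137.16.72.0/21
  137.16.80.0/21
  137.16.88.0/21
  137.16.96.0/21
  137.16.104.0/21
  137.16.112.0/21
  137.16.120.0/21
Subnets: 137.16.64.0/21, 137.16.72.0/21, 137.16.80.0/21, 137.16.88.0/21, 137.16.96.0/21, 137.16.104.0/21, 137.16.112.0/21, 137.16.120.0/21


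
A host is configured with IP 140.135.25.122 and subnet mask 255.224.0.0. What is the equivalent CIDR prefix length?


Binary: 11111111.11100000.00000000.00000000
Count leading 1s
Prefix: /11


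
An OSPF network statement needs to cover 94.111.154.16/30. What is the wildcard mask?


Subnet mask: 255.255.255.252
Wildcard = 255.255.255.255 - subnet mask
255 - 255 = 0
255 - 255 = 0
255 - 255 = 0
255 - 252 = 3
Wildcard: 0.0.0.3


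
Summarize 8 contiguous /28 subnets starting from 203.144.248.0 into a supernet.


Original prefix: /28
Number of subnets: 8 = 2^3
New prefix = 28 - 3 = 25
Supernet: 203.144.248.0/25


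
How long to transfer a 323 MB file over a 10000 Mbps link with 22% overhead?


Effective throughput = 10000 * (1 - 22/100) = 7800 Mbps
File size in Mb = 323 * 8 = 2584 Mb
Time = 2584 / 7800
Time = 0.3313 seconds


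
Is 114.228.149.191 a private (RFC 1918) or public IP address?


RFC 1918 private ranges:
  10.0.0.0/8 (10.0.0.0 - 10.255.255.255)
  172.16.0.0/12 (172.16.0.0 - 172.31.255.255)
  192.168.0.0/16 (192.168.0.0 - 192.168.255.255)
Public (not in any RFC 1918 range)


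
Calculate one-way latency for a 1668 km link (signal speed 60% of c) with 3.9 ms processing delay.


Speed = 0.6 * 3e5 km/s = 180000 km/s
Propagation delay = 1668 / 180000 = 0.0093 s = 9.2667 ms
Processing delay = 3.9 ms
Total one-way latency = 13.1667 ms


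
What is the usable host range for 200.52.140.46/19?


Network: 200.52.128.0
Broadcast: 200.52.159.255
First usable = network + 1
Last usable = broadcast - 1
Range: 200.52.128.1 to 200.52.159.254


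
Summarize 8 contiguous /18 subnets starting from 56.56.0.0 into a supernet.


Original prefix: /18
Number of subnets: 8 = 2^3
New prefix = 18 - 3 = 15
Supernet: 56.56.0.0/15


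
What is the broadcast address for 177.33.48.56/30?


Network: 177.33.48.56/30
Host bits = 2
Set all host bits to 1:
Broadcast: 177.33.48.59


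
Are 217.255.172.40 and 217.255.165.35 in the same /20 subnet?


Mask: 255.255.240.0
217.255.172.40 AND mask = 217.255.160.0
217.255.165.35 AND mask = 217.255.160.0
Yes, same subnet (217.255.160.0)


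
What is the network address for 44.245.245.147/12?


IP:   00101100.11110101.11110101.10010011
Mask: 11111111.11110000.00000000.00000000
AND operation:
Net:  00101100.11110000.00000000.00000000
Network: 44.240.0.0/12


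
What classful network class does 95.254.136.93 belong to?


First octet: 95
Binary: 01011111
0xxxxxxx -> Class A (1-126)
Class A, default mask 255.0.0.0 (/8)


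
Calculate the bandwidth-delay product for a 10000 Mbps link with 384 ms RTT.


BDP = bandwidth * RTT
= 10000 Mbps * 384 ms
= 10000 * 1e6 * 384 / 1000 bits
= 3840000000 bits
= 480000000 bytes
= 468750 KB
BDP = 3840000000 bits (480000000 bytes)


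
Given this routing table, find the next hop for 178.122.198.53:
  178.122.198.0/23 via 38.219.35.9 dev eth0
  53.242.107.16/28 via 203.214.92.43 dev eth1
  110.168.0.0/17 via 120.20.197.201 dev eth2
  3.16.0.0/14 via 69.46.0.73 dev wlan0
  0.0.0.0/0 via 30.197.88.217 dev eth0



Longest prefix match for 178.122.198.53:
  /23 178.122.198.0: MATCH
  /28 53.242.107.16: no
  /17 110.168.0.0: no
  /14 3.16.0.0: no
  /0 0.0.0.0: MATCH
Selected: next-hop 38.219.35.9 via eth0 (matched /23)


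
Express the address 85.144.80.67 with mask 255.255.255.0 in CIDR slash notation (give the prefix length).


Binary: 11111111.11111111.11111111.00000000
Count leading 1s
Prefix: /24


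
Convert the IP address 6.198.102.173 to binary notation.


6 = 00000110
198 = 11000110
102 = 01100110
173 = 10101101
Binary: 00000110.11000110.01100110.10101101


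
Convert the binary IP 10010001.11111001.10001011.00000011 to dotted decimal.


10010001 = 145
11111001 = 249
10001011 = 139
00000011 = 3
IP: 145.249.139.3


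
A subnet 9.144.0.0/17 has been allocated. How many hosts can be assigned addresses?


Host bits = 32 - 17 = 15
Total addresses = 2^15 = 32768
Usable = total - 2 (network and broadcast)
Usable hosts: 32766


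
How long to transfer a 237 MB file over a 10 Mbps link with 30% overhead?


Effective throughput = 10 * (1 - 30/100) = 7 Mbps
File size in Mb = 237 * 8 = 1896 Mb
Time = 1896 / 7
Time = 270.8571 seconds


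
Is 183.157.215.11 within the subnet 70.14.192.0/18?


Subnet network: 70.14.192.0
Test IP AND mask: 183.157.192.0
No, 183.157.215.11 is not in 70.14.192.0/18


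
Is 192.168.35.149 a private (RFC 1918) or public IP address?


RFC 1918 private ranges:
  10.0.0.0/8 (10.0.0.0 - 10.255.255.255)
  172.16.0.0/12 (172.16.0.0 - 172.31.255.255)
  192.168.0.0/16 (192.168.0.0 - 192.168.255.255)
Private (in 192.168.0.0/16)


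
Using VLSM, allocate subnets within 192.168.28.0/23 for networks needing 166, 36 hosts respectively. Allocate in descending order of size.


166 hosts -> /24 (254 usable): 192.168.28.0/24
36 hosts -> /26 (62 usable): 192.168.29.0/26
Allocation: 192.168.28.0/24 (166 hosts, 254 usable); 192.168.29.0/26 (36 hosts, 62 usable)


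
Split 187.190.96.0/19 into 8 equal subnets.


New prefix = 19 + 3 = 22
Each subnet has 1024 addresses
  187.190.96.0/22
  187.190.100.0/22
  187.190.104.0/22
  187.190.108.0/22
  187.190.112.0/22
  187.190.116.0/22
  187.190.120.0/22
  187.190.124.0/22
Subnets: 187.190.96.0/22, 187.190.100.0/22, 187.190.104.0/22, 187.190.108.0/22, 187.190.112.0/22, 187.190.116.0/22, 187.190.120.0/22, 187.190.124.0/22


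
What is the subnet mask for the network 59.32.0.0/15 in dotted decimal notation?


/15 means 15 network bits, 17 host bits
Binary: 11111111111111100000000000000000
Mask: 255.254.0.0


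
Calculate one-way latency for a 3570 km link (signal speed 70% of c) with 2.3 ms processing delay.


Speed = 0.7 * 3e5 km/s = 210000 km/s
Propagation delay = 3570 / 210000 = 0.017 s = 17 ms
Processing delay = 2.3 ms
Total one-way latency = 19.3 ms


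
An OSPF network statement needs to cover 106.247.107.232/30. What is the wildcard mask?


Subnet mask: 255.255.255.252
Wildcard = 255.255.255.255 - subnet mask
255 - 255 = 0
255 - 255 = 0
255 - 255 = 0
255 - 252 = 3
Wildcard: 0.0.0.3


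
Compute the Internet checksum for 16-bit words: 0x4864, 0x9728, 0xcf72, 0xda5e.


Sum all words (with carry folding):
+ 0x4864 = 0x4864
+ 0x9728 = 0xdf8c
+ 0xcf72 = 0xaeff
+ 0xda5e = 0x895e
One's complement: ~0x895e
Checksum = 0x76a1


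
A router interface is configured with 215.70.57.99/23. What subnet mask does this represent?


/23 means 23 network bits, 9 host bits
Binary: 11111111111111111111111000000000
Mask: 255.255.254.0


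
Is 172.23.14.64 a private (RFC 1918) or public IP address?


RFC 1918 private ranges:
  10.0.0.0/8 (10.0.0.0 - 10.255.255.255)
  172.16.0.0/12 (172.16.0.0 - 172.31.255.255)
  192.168.0.0/16 (192.168.0.0 - 192.168.255.255)
Private (in 172.16.0.0/12)


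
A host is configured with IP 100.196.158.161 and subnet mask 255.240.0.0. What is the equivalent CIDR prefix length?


Binary: 11111111.11110000.00000000.00000000
Count leading 1s
Prefix: /12


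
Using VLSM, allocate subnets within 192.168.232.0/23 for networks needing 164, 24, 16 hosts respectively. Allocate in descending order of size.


164 hosts -> /24 (254 usable): 192.168.232.0/24
24 hosts -> /27 (30 usable): 192.168.233.0/27
16 hosts -> /27 (30 usable): 192.168.233.32/27
Allocation: 192.168.232.0/24 (164 hosts, 254 usable); 192.168.233.0/27 (24 hosts, 30 usable); 192.168.233.32/27 (16 hosts, 30 usable)


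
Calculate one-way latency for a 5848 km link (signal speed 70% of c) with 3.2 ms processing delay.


Speed = 0.7 * 3e5 km/s = 210000 km/s
Propagation delay = 5848 / 210000 = 0.0278 s = 27.8476 ms
Processing delay = 3.2 ms
Total one-way latency = 31.0476 ms


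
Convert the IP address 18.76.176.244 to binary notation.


18 = 00010010
76 = 01001100
176 = 10110000
244 = 11110100
Binary: 00010010.01001100.10110000.11110100


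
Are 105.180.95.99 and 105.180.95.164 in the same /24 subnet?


Mask: 255.255.255.0
105.180.95.99 AND mask = 105.180.95.0
105.180.95.164 AND mask = 105.180.95.0
Yes, same subnet (105.180.95.0)


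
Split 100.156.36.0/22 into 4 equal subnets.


New prefix = 22 + 2 = 24
Each subnet has 256 addresses
  100.156.36.0/24
  100.156.37.0/24
  100.156.38.0/24
  100.156.39.0/24
Subnets: 100.156.36.0/24, 100.156.37.0/24, 100.156.38.0/24, 100.156.39.0/24


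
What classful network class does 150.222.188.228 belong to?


First octet: 150
Binary: 10010110
10xxxxxx -> Class B (128-191)
Class B, default mask 255.255.0.0 (/16)


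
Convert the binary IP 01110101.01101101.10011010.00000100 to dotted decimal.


01110101 = 117
01101101 = 109
10011010 = 154
00000100 = 4
IP: 117.109.154.4


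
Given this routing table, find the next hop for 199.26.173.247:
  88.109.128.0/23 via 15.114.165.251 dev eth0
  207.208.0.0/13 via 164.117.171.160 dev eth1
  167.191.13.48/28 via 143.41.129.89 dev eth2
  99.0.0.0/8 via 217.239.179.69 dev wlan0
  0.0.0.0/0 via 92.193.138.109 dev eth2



Longest prefix match for 199.26.173.247:
  /23 88.109.128.0: no
  /13 207.208.0.0: no
  /28 167.191.13.48: no
  /8 99.0.0.0: no
  /0 0.0.0.0: MATCH
Selected: next-hop 92.193.138.109 via eth2 (matched /0)


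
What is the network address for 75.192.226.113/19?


IP:   01001011.11000000.11100010.01110001
Mask: 11111111.11111111.11100000.00000000
AND operation:
Net:  01001011.11000000.11100000.00000000
Network: 75.192.224.0/19


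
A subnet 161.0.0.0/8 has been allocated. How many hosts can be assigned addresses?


Host bits = 32 - 8 = 24
Total addresses = 2^24 = 16777216
Usable = total - 2 (network and broadcast)
Usable hosts: 16777214


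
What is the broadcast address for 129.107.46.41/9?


Network: 129.0.0.0/9
Host bits = 23
Set all host bits to 1:
Broadcast: 129.127.255.255


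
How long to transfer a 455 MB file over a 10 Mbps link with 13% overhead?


Effective throughput = 10 * (1 - 13/100) = 8.7 Mbps
File size in Mb = 455 * 8 = 3640 Mb
Time = 3640 / 8.7
Time = 418.3908 seconds


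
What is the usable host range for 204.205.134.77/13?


Network: 204.200.0.0
Broadcast: 204.207.255.255
First usable = network + 1
Last usable = broadcast - 1
Range: 204.200.0.1 to 204.207.255.254


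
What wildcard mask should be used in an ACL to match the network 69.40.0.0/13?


Subnet mask: 255.248.0.0
Wildcard = 255.255.255.255 - subnet mask
255 - 255 = 0
255 - 248 = 7
255 - 0 = 255
255 - 0 = 255
Wildcard: 0.7.255.255


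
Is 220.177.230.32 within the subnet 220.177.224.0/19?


Subnet network: 220.177.224.0
Test IP AND mask: 220.177.224.0
Yes, 220.177.230.32 is in 220.177.224.0/19


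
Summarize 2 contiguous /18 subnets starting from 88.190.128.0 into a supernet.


Original prefix: /18
Number of subnets: 2 = 2^1
New prefix = 18 - 1 = 17
Supernet: 88.190.128.0/17


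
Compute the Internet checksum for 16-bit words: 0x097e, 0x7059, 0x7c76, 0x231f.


Sum all words (with carry folding):
+ 0x097e = 0x097e
+ 0x7059 = 0x79d7
+ 0x7c76 = 0xf64d
+ 0x231f = 0x196d
One's complement: ~0x196d
Checksum = 0xe692


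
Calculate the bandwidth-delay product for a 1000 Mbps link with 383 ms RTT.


BDP = bandwidth * RTT
= 1000 Mbps * 383 ms
= 1000 * 1e6 * 383 / 1000 bits
= 383000000 bits
= 47875000 bytes
= 46752.9297 KB
BDP = 383000000 bits (47875000 bytes)
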